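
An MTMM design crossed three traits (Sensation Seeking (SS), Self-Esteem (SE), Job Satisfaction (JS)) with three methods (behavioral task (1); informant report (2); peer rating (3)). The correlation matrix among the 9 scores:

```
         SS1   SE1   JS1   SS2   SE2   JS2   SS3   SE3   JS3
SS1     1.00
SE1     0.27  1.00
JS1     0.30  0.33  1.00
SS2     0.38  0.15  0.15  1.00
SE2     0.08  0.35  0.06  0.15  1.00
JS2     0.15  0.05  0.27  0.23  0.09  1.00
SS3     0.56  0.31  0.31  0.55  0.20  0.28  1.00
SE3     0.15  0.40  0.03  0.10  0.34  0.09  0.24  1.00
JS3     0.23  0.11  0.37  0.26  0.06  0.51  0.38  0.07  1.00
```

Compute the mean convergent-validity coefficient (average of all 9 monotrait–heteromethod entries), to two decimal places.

0.41

Convergent values: 0.38, 0.56, 0.55, 0.35, 0.40, 0.34, 0.27, 0.37, 0.51; mean = 3.73/9 = 0.41.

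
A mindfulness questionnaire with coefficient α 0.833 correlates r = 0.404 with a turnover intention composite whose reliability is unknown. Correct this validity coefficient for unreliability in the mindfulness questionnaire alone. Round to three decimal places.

Single correction: r_c = r_obs / √r_xx = 0.404 / √0.833 = 0.404 / 0.9127 ≈ 0.443.

0.443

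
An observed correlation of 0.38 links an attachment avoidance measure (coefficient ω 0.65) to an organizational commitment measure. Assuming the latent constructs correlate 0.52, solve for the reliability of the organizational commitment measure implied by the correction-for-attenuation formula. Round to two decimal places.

0.82

r_true = r_obs / √(r_xx · r_yy) ⇒ 0.52 = 0.38 / √(0.65 · r_yy).
√(0.65 · r_yy) = 0.38 / 0.52 = 0.7308; 0.65 · r_yy = 0.5341; r_yy = 0.5341 / 0.65 ≈ 0.82.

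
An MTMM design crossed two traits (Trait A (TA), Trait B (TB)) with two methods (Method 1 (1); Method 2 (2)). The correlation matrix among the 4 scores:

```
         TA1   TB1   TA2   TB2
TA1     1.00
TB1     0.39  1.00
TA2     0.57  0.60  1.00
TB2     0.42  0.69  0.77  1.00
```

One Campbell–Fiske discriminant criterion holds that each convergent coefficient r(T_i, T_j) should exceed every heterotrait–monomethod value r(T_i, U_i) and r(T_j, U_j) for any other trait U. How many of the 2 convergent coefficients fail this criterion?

2

Each convergent coefficient versus the relevant comparison correlations:
TA (methods 1·2): 0.57 vs {0.39, 0.77} → fail.
TB (methods 1·2): 0.69 vs {0.39, 0.77} → fail.
2 of 2 fail.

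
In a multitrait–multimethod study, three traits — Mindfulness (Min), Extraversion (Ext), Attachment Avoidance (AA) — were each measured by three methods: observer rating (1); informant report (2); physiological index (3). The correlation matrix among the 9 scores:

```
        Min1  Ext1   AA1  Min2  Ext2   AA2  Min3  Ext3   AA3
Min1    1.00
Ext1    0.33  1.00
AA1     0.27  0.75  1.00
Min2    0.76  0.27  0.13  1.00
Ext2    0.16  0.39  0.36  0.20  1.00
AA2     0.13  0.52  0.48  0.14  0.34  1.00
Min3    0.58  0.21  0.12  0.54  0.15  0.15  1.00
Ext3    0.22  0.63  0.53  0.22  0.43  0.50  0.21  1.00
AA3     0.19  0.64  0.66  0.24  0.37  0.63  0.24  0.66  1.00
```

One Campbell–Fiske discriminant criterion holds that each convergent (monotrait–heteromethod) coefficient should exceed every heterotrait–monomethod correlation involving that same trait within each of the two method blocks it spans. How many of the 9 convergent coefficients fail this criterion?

Each convergent coefficient versus the relevant comparison correlations:
Min (methods 1·2): 0.76 vs {0.33, 0.20, 0.27, 0.14} → pass.
Min (methods 1·3): 0.58 vs {0.33, 0.21, 0.27, 0.24} → pass.
Min (methods 2·3): 0.54 vs {0.20, 0.21, 0.14, 0.24} → pass.
Ext (methods 1·2): 0.39 vs {0.33, 0.20, 0.75, 0.34} → fail.
Ext (methods 1·3): 0.63 vs {0.33, 0.21, 0.75, 0.66} → fail.
Ext (methods 2·3): 0.43 vs {0.20, 0.21, 0.34, 0.66} → fail.
AA (methods 1·2): 0.48 vs {0.27, 0.14, 0.75, 0.34} → fail.
AA (methods 1·3): 0.66 vs {0.27, 0.24, 0.75, 0.66} → fail.
AA (methods 2·3): 0.63 vs {0.14, 0.24, 0.34, 0.66} → fail.
6 of 9 fail.

6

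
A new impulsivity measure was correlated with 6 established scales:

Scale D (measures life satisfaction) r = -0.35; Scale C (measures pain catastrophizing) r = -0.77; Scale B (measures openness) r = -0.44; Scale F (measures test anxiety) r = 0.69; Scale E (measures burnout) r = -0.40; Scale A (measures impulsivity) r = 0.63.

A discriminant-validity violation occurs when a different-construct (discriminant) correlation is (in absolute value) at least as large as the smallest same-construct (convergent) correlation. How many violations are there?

Convergent (same construct = impulsivity): Scale A.
Smallest convergent = 0.63. Discriminant |r|: 0.35, 0.77, 0.44, 0.69, 0.40; count ≥ 0.63 → 2.

2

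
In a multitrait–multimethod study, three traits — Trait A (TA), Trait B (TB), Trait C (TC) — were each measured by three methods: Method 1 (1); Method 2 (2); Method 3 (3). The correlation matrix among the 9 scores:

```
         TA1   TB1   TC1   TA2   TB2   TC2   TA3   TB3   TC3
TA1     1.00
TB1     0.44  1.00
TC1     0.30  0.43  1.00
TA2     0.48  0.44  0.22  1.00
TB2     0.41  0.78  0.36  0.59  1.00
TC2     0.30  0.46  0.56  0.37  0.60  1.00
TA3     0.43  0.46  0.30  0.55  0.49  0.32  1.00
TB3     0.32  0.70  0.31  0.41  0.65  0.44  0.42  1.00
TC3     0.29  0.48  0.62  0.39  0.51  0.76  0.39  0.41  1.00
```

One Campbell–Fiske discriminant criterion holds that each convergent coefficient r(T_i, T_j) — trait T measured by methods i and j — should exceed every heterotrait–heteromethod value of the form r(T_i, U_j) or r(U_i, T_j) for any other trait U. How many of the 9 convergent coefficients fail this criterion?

1

Each convergent coefficient versus the relevant comparison correlations:
TA (methods 1·2): 0.48 vs {0.41, 0.44, 0.30, 0.22} → pass.
TA (methods 1·3): 0.43 vs {0.32, 0.46, 0.29, 0.30} → fail.
TA (methods 2·3): 0.55 vs {0.41, 0.49, 0.39, 0.32} → pass.
TB (methods 1·2): 0.78 vs {0.44, 0.41, 0.46, 0.36} → pass.
TB (methods 1·3): 0.70 vs {0.46, 0.32, 0.48, 0.31} → pass.
TB (methods 2·3): 0.65 vs {0.49, 0.41, 0.51, 0.44} → pass.
TC (methods 1·2): 0.56 vs {0.22, 0.30, 0.36, 0.46} → pass.
TC (methods 1·3): 0.62 vs {0.30, 0.29, 0.31, 0.48} → pass.
TC (methods 2·3): 0.76 vs {0.32, 0.39, 0.44, 0.51} → pass.
1 of 9 fail.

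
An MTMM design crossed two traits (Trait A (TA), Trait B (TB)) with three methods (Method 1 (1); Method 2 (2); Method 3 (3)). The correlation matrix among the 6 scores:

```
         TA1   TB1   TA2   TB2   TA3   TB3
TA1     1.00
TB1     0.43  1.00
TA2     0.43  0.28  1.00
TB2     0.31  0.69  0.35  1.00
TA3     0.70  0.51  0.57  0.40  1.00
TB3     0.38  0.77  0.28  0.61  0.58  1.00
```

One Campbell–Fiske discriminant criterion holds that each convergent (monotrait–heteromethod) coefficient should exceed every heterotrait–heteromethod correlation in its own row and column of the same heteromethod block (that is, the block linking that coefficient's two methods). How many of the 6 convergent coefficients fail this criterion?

0

Checking each validity diagonal entry against its comparison values:
TA (methods 1·2): 0.43 vs {0.31, 0.28} → pass.
TA (methods 1·3): 0.70 vs {0.38, 0.51} → pass.
TA (methods 2·3): 0.57 vs {0.28, 0.40} → pass.
TB (methods 1·2): 0.69 vs {0.28, 0.31} → pass.
TB (methods 1·3): 0.77 vs {0.51, 0.38} → pass.
TB (methods 2·3): 0.61 vs {0.40, 0.28} → pass.
0 of 6 fail.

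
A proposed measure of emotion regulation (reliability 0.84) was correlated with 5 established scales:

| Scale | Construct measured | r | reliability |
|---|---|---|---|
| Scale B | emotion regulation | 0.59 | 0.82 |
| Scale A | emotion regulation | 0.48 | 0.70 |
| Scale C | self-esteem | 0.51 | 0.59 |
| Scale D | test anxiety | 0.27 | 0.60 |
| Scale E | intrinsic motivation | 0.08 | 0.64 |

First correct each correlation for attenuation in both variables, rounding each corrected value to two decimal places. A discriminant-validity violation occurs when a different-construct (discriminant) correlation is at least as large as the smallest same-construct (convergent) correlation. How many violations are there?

Disattenuated r (r / √(r_scale · r_new)):
  Scale B (conv): 0.59 / √(0.82·0.84) = 0.71
  Scale A (conv): 0.48 / √(0.70·0.84) = 0.63
  Scale C (disc): 0.51 / √(0.59·0.84) = 0.72
  Scale D (disc): 0.27 / √(0.60·0.84) = 0.38
  Scale E (disc): 0.08 / √(0.64·0.84) = 0.11
Smallest convergent = 0.63. Discriminant values: 0.72, 0.38, 0.11; count ≥ 0.63 → 1.

1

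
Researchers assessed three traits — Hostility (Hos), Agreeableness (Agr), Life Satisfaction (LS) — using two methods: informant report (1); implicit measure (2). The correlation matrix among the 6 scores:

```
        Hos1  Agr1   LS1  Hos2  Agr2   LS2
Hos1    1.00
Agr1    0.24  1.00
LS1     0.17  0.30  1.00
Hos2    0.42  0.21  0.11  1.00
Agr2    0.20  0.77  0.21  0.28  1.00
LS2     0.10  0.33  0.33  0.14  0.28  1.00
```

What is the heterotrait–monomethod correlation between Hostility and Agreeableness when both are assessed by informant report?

0.24

Different traits, same method: r(Hos1, Agr1) = 0.24.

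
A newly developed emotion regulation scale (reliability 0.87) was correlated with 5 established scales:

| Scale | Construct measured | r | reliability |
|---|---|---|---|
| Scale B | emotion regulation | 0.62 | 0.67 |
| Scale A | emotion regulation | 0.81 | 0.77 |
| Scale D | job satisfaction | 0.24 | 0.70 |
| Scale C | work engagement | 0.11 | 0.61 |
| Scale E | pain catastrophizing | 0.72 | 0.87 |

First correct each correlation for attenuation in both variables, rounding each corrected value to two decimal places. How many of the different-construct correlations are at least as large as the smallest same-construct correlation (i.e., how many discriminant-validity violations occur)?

1

Disattenuated r (r / √(r_scale · r_new)):
  Scale B (conv): 0.62 / √(0.67·0.87) = 0.81
  Scale A (conv): 0.81 / √(0.77·0.87) = 0.99
  Scale D (disc): 0.24 / √(0.70·0.87) = 0.31
  Scale C (disc): 0.11 / √(0.61·0.87) = 0.15
  Scale E (disc): 0.72 / √(0.87·0.87) = 0.83
Smallest convergent = 0.81. Discriminant values: 0.31, 0.15, 0.83; count ≥ 0.81 → 1.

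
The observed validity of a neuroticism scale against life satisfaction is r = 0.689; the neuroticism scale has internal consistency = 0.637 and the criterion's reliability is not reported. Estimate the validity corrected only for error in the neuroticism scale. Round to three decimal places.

0.863

Single correction: r_c = r_obs / √r_xx = 0.689 / √0.637 = 0.689 / 0.7981 ≈ 0.863.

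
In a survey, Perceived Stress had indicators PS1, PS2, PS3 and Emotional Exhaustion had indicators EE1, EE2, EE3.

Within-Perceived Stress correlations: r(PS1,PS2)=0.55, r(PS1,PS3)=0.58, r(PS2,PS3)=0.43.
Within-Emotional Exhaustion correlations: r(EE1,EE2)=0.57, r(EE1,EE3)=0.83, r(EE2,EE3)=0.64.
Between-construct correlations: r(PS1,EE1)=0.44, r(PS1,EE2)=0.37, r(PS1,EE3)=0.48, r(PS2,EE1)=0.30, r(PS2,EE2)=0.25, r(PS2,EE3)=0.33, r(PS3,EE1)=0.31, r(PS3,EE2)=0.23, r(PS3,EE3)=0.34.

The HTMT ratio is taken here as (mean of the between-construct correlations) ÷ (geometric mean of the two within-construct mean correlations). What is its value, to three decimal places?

0.570

Between-construct mean = 3.05/9 = 0.3389.
Mean within-PS = 1.56/3 = 0.5200; mean within-EE = 2.04/3 = 0.6800.
Geometric mean = √(0.5200 × 0.6800) = 0.5946.
HTMT = 0.3389 / 0.5946 = 0.570.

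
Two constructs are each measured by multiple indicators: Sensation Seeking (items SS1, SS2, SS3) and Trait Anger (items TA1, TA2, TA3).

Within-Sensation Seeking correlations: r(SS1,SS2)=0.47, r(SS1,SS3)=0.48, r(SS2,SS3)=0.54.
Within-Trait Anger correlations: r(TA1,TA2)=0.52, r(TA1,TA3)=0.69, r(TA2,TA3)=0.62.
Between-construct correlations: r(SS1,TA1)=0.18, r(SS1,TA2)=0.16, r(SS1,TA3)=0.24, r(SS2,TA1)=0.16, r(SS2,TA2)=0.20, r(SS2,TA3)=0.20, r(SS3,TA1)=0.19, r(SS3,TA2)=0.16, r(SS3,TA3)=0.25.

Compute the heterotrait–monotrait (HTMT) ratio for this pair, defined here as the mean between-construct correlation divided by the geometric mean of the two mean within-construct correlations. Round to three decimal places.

Mean heterotrait r = 1.74/9 = 0.1933.
Mean within-SS = 1.49/3 = 0.4967; mean within-TA = 1.83/3 = 0.6100.
Geometric mean = √(0.4967 × 0.6100) = 0.5504.
HTMT = 0.1933 / 0.5504 = 0.351.

0.351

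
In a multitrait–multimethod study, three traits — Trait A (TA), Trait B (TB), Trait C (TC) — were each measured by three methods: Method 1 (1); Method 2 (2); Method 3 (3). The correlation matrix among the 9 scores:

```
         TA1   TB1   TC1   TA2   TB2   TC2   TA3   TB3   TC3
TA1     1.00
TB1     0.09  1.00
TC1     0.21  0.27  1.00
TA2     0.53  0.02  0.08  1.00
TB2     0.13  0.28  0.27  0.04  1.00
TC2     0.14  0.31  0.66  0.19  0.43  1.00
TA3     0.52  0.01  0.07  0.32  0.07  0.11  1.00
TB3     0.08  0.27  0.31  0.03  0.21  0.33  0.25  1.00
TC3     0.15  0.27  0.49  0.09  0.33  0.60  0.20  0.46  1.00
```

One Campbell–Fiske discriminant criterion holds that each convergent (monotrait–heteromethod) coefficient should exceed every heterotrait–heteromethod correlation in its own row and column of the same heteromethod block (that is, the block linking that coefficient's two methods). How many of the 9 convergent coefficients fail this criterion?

Each convergent coefficient versus the relevant comparison correlations:
TA (methods 1·2): 0.53 vs {0.13, 0.02, 0.14, 0.08} → pass.
TA (methods 1·3): 0.52 vs {0.08, 0.01, 0.15, 0.07} → pass.
TA (methods 2·3): 0.32 vs {0.03, 0.07, 0.09, 0.11} → pass.
TB (methods 1·2): 0.28 vs {0.02, 0.13, 0.31, 0.27} → fail.
TB (methods 1·3): 0.27 vs {0.01, 0.08, 0.27, 0.31} → fail.
TB (methods 2·3): 0.21 vs {0.07, 0.03, 0.33, 0.33} → fail.
TC (methods 1·2): 0.66 vs {0.08, 0.14, 0.27, 0.31} → pass.
TC (methods 1·3): 0.49 vs {0.07, 0.15, 0.31, 0.27} → pass.
TC (methods 2·3): 0.60 vs {0.11, 0.09, 0.33, 0.33} → pass.
3 of 9 fail.

3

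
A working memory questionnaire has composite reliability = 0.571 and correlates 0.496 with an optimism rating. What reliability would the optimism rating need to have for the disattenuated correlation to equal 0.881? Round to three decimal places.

r_true = r_obs / √(r_xx · r_yy) ⇒ 0.881 = 0.496 / √(0.571 · r_yy).
√(0.571 · r_yy) = 0.496 / 0.881 = 0.5630; 0.571 · r_yy = 0.3170; r_yy = 0.3170 / 0.571 ≈ 0.555.

0.555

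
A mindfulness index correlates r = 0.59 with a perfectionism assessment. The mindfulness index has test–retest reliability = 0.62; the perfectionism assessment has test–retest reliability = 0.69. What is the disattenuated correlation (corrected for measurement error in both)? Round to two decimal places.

r_true = r_obs / √(r_xx · r_yy) = 0.59 / √(0.62 × 0.69) = 0.59 / √0.4278 = 0.59 / 0.6541 ≈ 0.90.

0.90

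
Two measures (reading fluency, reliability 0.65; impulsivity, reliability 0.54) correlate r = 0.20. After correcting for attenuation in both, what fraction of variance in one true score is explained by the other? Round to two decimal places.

Disattenuated r = 0.20 / √(0.65 × 0.54) = 0.20 / 0.5925 = 0.3376.
Shared true-score variance = 0.3376² = 0.1140 ≈ 0.11.

0.11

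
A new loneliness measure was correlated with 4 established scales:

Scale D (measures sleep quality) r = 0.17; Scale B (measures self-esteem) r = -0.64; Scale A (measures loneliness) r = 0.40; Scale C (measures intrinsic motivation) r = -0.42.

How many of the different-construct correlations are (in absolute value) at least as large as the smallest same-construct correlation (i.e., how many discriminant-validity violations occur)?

2

Convergent (same construct = loneliness): Scale A.
Smallest convergent = 0.40. Discriminant |r|: 0.17, 0.64, 0.42; count ≥ 0.40 → 2.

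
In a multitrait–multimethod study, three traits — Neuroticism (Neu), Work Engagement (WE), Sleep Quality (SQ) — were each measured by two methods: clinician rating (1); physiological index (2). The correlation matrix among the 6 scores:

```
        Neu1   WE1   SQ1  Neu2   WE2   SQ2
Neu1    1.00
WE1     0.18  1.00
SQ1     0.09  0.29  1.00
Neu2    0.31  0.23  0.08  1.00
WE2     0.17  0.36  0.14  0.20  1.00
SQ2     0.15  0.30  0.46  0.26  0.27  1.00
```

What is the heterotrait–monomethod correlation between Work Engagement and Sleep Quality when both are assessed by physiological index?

0.27

Different traits, same method: r(WE2, SQ2) = 0.27.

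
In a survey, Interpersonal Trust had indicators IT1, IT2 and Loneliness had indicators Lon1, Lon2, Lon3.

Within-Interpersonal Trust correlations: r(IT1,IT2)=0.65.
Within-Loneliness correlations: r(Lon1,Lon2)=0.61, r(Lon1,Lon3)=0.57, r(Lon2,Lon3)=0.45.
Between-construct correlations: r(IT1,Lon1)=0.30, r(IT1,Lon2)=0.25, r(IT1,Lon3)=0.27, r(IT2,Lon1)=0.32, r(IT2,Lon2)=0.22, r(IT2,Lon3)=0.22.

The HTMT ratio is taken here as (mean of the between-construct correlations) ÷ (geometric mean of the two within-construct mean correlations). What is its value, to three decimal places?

Mean heterotrait r = 1.58/6 = 0.2633.
Mean within-IT = 0.65/1 = 0.6500; mean within-Lon = 1.63/3 = 0.5433.
Geometric mean = √(0.6500 × 0.5433) = 0.5943.
HTMT = 0.2633 / 0.5943 = 0.443.

0.443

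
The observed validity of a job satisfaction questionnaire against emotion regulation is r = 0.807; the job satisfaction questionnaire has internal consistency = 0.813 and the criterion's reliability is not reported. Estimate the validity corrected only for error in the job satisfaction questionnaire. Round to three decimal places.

Single correction: r_c = r_obs / √r_xx = 0.807 / √0.813 = 0.807 / 0.9017 ≈ 0.895.

0.895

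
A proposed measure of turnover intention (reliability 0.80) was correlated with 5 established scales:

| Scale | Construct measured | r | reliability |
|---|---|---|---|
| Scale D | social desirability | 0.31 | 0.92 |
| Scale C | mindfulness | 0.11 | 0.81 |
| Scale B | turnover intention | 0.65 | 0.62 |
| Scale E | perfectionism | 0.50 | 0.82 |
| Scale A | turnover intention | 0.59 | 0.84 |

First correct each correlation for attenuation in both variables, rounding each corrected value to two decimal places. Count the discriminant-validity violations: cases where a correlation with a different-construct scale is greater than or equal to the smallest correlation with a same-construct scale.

0

Disattenuated r (r / √(r_scale · r_new)):
  Scale D (disc): 0.31 / √(0.92·0.80) = 0.36
  Scale C (disc): 0.11 / √(0.81·0.80) = 0.14
  Scale B (conv): 0.65 / √(0.62·0.80) = 0.92
  Scale E (disc): 0.50 / √(0.82·0.80) = 0.62
  Scale A (conv): 0.59 / √(0.84·0.80) = 0.72
Smallest convergent = 0.72. Discriminant values: 0.36, 0.14, 0.62; count ≥ 0.72 → 0.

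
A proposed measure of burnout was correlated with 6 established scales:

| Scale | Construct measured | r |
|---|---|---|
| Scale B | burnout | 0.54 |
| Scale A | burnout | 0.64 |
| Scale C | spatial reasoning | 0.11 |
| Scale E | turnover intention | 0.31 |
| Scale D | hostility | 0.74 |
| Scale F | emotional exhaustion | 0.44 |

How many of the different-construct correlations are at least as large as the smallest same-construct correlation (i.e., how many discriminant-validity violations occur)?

1

Convergent (same construct = burnout): Scale B, Scale A.
Smallest convergent = 0.54. Discriminant values: 0.11, 0.31, 0.74, 0.44; count ≥ 0.54 → 1.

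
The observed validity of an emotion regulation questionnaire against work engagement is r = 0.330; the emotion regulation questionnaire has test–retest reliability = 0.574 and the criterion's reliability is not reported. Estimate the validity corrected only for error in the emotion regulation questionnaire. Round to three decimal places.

Single correction: r_c = r_obs / √r_xx = 0.330 / √0.574 = 0.330 / 0.7576 ≈ 0.436.

0.436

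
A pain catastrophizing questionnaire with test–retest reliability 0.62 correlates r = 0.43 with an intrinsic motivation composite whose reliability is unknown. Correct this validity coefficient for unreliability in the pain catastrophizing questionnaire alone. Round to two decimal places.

0.55

Single correction: r_c = r_obs / √r_xx = 0.43 / √0.62 = 0.43 / 0.7874 ≈ 0.55.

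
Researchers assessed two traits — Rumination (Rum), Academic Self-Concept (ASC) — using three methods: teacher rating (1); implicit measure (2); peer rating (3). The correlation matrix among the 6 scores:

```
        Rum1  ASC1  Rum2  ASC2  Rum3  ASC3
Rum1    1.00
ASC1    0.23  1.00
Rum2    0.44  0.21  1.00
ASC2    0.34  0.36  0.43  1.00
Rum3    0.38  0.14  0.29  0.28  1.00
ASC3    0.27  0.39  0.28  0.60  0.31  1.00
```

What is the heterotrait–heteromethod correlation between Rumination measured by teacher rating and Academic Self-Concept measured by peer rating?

Different traits and methods: r(Rum1, ASC3) = 0.27.

0.27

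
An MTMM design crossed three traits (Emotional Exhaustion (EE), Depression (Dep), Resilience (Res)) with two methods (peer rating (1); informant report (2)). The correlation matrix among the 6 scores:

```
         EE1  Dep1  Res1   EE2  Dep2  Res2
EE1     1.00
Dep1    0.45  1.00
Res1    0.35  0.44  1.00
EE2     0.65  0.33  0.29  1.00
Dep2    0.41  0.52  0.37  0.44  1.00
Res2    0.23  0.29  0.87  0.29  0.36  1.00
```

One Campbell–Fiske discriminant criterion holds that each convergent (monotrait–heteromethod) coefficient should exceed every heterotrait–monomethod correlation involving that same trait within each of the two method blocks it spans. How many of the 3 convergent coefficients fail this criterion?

Checking each validity diagonal entry against its comparison values:
EE (methods 1·2): 0.65 vs {0.45, 0.44, 0.35, 0.29} → pass.
Dep (methods 1·2): 0.52 vs {0.45, 0.44, 0.44, 0.36} → pass.
Res (methods 1·2): 0.87 vs {0.35, 0.29, 0.44, 0.36} → pass.
0 of 3 fail.

0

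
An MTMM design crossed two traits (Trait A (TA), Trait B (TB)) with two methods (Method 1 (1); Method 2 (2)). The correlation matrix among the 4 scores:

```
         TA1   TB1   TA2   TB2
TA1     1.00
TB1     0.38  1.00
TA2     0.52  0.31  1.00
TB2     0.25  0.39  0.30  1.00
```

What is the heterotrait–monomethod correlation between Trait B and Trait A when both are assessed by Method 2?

Different traits, same method: r(TB2, TA2) = 0.30.

0.30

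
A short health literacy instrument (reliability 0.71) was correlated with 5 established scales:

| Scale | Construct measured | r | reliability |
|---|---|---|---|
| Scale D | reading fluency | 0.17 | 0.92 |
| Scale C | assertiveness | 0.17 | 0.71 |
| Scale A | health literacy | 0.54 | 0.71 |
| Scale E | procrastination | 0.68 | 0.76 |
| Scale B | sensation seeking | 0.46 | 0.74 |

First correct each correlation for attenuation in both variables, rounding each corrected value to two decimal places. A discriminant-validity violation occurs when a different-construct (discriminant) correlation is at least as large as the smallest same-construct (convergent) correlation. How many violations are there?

1

Disattenuated r (r / √(r_scale · r_new)):
  Scale D (disc): 0.17 / √(0.92·0.71) = 0.21
  Scale C (disc): 0.17 / √(0.71·0.71) = 0.24
  Scale A (conv): 0.54 / √(0.71·0.71) = 0.76
  Scale E (disc): 0.68 / √(0.76·0.71) = 0.93
  Scale B (disc): 0.46 / √(0.74·0.71) = 0.63
Smallest convergent = 0.76. Discriminant values: 0.21, 0.24, 0.93, 0.63; count ≥ 0.76 → 1.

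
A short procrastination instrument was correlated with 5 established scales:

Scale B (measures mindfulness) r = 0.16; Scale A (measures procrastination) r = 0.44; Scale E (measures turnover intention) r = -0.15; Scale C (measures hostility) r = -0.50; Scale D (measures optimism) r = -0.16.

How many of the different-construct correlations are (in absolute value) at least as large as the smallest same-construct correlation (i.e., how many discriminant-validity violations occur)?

Convergent (same construct = procrastination): Scale A.
Smallest convergent = 0.44. Discriminant |r|: 0.16, 0.15, 0.50, 0.16; count ≥ 0.44 → 1.

1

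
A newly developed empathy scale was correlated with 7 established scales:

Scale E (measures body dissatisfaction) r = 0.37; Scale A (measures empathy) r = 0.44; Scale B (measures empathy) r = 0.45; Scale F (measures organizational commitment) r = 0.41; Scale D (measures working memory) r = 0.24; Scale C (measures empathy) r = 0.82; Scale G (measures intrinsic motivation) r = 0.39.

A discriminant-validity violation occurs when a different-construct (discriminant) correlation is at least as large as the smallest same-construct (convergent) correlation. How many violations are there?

0

Convergent (same construct = empathy): Scale A, Scale B, Scale C.
Smallest convergent = 0.44. Discriminant values: 0.37, 0.41, 0.24, 0.39; count ≥ 0.44 → 0.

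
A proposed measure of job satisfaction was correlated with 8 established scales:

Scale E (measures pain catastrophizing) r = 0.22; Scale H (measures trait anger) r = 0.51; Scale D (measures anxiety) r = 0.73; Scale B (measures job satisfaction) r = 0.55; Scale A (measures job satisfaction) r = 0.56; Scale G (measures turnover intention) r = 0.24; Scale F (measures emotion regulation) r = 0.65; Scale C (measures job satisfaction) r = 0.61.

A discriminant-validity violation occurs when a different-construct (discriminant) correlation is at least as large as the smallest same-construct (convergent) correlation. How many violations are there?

Convergent (same construct = job satisfaction): Scale B, Scale A, Scale C.
Smallest convergent = 0.55. Discriminant values: 0.22, 0.51, 0.73, 0.24, 0.65; count ≥ 0.55 → 2.

2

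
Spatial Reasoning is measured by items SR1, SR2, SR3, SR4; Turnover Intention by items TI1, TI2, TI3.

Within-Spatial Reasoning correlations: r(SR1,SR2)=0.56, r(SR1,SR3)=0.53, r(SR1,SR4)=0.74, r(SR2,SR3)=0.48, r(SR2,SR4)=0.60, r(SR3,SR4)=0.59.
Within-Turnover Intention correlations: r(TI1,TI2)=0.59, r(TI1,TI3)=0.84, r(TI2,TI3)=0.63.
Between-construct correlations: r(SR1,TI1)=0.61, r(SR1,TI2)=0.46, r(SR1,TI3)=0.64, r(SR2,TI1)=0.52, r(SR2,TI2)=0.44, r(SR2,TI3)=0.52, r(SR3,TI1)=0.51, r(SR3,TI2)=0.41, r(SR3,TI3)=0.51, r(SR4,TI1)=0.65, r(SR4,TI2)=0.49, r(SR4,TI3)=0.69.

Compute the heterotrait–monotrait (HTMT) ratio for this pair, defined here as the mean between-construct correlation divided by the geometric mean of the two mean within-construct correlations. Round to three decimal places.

Mean between = 6.45/12 = 0.5375.
Mean within-SR = 3.50/6 = 0.5833; mean within-TI = 2.06/3 = 0.6867.
Geometric mean = √(0.5833 × 0.6867) = 0.6329.
HTMT = 0.5375 / 0.6329 = 0.849.

0.849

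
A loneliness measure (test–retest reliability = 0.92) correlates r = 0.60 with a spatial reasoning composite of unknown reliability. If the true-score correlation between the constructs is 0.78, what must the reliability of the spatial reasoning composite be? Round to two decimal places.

r_true = r_obs / √(r_xx · r_yy) ⇒ 0.78 = 0.60 / √(0.92 · r_yy).
√(0.92 · r_yy) = 0.60 / 0.78 = 0.7692; 0.92 · r_yy = 0.5917; r_yy = 0.5917 / 0.92 ≈ 0.64.

0.64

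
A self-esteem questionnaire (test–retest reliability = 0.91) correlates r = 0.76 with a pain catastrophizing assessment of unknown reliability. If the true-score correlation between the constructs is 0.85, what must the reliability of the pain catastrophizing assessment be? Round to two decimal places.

r_true = r_obs / √(r_xx · r_yy) ⇒ 0.85 = 0.76 / √(0.91 · r_yy).
√(0.91 · r_yy) = 0.76 / 0.85 = 0.8941; 0.91 · r_yy = 0.7994; r_yy = 0.7994 / 0.91 ≈ 0.88.

0.88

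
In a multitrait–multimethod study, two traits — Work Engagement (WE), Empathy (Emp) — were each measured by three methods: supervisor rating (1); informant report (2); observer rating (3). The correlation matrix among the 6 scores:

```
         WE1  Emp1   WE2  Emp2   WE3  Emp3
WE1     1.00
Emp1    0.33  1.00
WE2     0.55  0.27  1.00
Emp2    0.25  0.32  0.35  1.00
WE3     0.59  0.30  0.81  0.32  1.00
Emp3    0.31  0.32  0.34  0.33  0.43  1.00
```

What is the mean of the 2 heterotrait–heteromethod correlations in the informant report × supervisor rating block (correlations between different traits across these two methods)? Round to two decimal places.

0.26

HTHM values (method 2 × method 1): 0.27, 0.25; mean = 0.52/2 = 0.26.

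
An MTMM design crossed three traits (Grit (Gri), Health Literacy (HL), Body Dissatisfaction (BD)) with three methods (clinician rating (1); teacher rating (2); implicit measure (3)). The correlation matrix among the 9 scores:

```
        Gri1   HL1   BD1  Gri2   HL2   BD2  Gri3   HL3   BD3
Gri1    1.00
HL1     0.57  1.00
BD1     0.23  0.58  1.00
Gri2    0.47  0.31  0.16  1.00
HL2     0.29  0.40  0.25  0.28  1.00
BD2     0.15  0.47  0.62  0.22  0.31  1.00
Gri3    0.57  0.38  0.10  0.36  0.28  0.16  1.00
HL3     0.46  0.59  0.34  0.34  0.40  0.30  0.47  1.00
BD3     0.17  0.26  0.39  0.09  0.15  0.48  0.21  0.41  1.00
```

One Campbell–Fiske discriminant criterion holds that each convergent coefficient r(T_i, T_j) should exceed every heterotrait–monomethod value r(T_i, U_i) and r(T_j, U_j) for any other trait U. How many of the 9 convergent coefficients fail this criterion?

Each convergent coefficient versus the relevant comparison correlations:
Gri (methods 1·2): 0.47 vs {0.57, 0.28, 0.23, 0.22} → fail.
Gri (methods 1·3): 0.57 vs {0.57, 0.47, 0.23, 0.21} → fail.
Gri (methods 2·3): 0.36 vs {0.28, 0.47, 0.22, 0.21} → fail.
HL (methods 1·2): 0.40 vs {0.57, 0.28, 0.58, 0.31} → fail.
HL (methods 1·3): 0.59 vs {0.57, 0.47, 0.58, 0.41} → pass.
HL (methods 2·3): 0.40 vs {0.28, 0.47, 0.31, 0.41} → fail.
BD (methods 1·2): 0.62 vs {0.23, 0.22, 0.58, 0.31} → pass.
BD (methods 1·3): 0.39 vs {0.23, 0.21, 0.58, 0.41} → fail.
BD (methods 2·3): 0.48 vs {0.22, 0.21, 0.31, 0.41} → pass.
6 of 9 fail.

6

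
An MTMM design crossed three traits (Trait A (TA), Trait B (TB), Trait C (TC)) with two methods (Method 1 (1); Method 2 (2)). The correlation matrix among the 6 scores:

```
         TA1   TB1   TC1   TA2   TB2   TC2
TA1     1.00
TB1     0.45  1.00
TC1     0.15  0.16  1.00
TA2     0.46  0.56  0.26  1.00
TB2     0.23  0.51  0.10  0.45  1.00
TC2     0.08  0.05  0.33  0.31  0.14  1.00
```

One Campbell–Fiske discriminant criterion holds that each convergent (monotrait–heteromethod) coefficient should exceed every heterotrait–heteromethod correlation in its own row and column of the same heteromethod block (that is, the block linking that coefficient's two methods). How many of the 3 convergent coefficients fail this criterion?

Each convergent coefficient versus the relevant comparison correlations:
TA (methods 1·2): 0.46 vs {0.23, 0.56, 0.08, 0.26} → fail.
TB (methods 1·2): 0.51 vs {0.56, 0.23, 0.05, 0.10} → fail.
TC (methods 1·2): 0.33 vs {0.26, 0.08, 0.10, 0.05} → pass.
2 of 3 fail.

2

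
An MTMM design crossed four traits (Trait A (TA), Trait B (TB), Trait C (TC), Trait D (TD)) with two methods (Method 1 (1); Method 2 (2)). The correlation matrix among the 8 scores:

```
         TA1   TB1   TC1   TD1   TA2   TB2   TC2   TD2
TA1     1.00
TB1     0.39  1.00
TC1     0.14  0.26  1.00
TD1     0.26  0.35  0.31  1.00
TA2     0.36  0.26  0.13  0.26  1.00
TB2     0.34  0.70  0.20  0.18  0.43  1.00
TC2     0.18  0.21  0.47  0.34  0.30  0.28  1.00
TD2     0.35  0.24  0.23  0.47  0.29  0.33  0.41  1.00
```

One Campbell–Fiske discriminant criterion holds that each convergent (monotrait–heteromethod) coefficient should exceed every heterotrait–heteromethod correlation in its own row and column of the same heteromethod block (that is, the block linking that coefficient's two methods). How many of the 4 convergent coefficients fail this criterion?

0

Each convergent coefficient versus the relevant comparison correlations:
TA (methods 1·2): 0.36 vs {0.34, 0.26, 0.18, 0.13, 0.35, 0.26} → pass.
TB (methods 1·2): 0.70 vs {0.26, 0.34, 0.21, 0.20, 0.24, 0.18} → pass.
TC (methods 1·2): 0.47 vs {0.13, 0.18, 0.20, 0.21, 0.23, 0.34} → pass.
TD (methods 1·2): 0.47 vs {0.26, 0.35, 0.18, 0.24, 0.34, 0.23} → pass.
0 of 4 fail.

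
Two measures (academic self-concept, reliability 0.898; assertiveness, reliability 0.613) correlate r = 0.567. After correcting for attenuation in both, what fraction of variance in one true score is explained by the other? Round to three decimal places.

0.584

Disattenuated r = 0.567 / √(0.898 × 0.613) = 0.567 / 0.7419 = 0.7643.
Shared true-score variance = 0.7643² = 0.5842 ≈ 0.584.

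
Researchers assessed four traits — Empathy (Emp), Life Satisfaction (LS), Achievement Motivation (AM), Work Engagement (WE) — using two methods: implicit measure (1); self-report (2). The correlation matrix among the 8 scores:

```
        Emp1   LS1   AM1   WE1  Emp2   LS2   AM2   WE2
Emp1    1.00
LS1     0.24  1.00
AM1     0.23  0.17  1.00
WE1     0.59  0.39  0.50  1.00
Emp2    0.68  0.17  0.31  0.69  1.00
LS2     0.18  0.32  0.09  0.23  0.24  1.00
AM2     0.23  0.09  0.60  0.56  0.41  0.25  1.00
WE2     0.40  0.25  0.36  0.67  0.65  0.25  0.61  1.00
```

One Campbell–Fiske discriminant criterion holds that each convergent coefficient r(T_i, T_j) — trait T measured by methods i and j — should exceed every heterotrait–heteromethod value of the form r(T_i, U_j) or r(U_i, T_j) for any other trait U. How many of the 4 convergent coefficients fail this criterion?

2

Each convergent coefficient versus the relevant comparison correlations:
Emp (methods 1·2): 0.68 vs {0.18, 0.17, 0.23, 0.31, 0.40, 0.69} → fail.
LS (methods 1·2): 0.32 vs {0.17, 0.18, 0.09, 0.09, 0.25, 0.23} → pass.
AM (methods 1·2): 0.60 vs {0.31, 0.23, 0.09, 0.09, 0.36, 0.56} → pass.
WE (methods 1·2): 0.67 vs {0.69, 0.40, 0.23, 0.25, 0.56, 0.36} → fail.
2 of 4 fail.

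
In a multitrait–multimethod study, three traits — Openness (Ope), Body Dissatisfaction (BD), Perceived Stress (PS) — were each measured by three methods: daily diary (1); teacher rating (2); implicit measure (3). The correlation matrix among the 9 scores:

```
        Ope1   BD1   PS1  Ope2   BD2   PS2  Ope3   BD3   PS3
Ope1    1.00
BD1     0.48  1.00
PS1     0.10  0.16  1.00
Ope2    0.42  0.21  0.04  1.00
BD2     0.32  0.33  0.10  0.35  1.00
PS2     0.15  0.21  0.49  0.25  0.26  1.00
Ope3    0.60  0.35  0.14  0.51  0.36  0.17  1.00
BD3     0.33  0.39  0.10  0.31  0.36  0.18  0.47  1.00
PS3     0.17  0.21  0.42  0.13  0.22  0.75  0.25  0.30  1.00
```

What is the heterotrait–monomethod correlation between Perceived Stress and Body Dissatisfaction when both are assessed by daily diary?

Different traits, same method: r(PS1, BD1) = 0.16.

0.16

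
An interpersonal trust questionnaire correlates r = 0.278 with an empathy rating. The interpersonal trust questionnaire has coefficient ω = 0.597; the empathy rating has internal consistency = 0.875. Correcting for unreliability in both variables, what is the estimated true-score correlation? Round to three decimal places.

r_true = r_obs / √(r_xx · r_yy) = 0.278 / √(0.597 × 0.875) = 0.278 / √0.522375 = 0.278 / 0.7228 ≈ 0.385.

0.385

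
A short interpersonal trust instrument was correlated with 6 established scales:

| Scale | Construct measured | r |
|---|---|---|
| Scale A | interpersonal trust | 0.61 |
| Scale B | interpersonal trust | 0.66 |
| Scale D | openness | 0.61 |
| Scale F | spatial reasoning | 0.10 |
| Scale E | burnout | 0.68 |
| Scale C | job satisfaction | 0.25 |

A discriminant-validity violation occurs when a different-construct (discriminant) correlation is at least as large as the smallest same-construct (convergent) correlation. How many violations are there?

Convergent (same construct = interpersonal trust): Scale A, Scale B.
Smallest convergent = 0.61. Discriminant values: 0.61, 0.10, 0.68, 0.25; count ≥ 0.61 → 2.

2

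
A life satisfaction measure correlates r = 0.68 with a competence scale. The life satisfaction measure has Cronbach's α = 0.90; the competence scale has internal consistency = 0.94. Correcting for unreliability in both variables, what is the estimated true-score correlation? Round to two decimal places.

0.74

r_true = r_obs / √(r_xx · r_yy) = 0.68 / √(0.90 × 0.94) = 0.68 / √0.8460 = 0.68 / 0.9198 ≈ 0.74.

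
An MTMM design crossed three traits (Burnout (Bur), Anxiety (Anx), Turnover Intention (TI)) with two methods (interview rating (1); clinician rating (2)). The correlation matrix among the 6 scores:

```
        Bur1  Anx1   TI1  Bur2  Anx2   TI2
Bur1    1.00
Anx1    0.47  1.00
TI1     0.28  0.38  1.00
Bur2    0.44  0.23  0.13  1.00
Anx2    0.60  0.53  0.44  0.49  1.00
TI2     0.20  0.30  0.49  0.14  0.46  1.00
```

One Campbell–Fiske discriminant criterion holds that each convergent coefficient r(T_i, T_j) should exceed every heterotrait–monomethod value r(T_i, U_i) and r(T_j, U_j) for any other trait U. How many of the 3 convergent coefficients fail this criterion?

Each convergent coefficient versus the relevant comparison correlations:
Bur (methods 1·2): 0.44 vs {0.47, 0.49, 0.28, 0.14} → fail.
Anx (methods 1·2): 0.53 vs {0.47, 0.49, 0.38, 0.46} → pass.
TI (methods 1·2): 0.49 vs {0.28, 0.14, 0.38, 0.46} → pass.
1 of 3 fail.

1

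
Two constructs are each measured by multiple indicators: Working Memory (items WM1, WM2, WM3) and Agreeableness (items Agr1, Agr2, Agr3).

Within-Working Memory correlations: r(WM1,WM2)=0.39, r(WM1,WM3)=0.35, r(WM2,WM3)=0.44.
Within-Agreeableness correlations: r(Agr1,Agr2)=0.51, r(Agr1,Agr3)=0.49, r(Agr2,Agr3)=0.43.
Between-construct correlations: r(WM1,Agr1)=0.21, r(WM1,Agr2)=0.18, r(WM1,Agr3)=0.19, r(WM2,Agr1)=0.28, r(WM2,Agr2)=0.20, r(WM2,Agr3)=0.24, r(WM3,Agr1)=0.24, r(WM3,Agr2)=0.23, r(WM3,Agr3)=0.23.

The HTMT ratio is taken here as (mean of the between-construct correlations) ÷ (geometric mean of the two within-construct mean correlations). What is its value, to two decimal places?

0.51

Between-construct mean = 2.00/9 = 0.2222.
Mean within-WM = 1.18/3 = 0.3933; mean within-Agr = 1.43/3 = 0.4767.
Geometric mean = √(0.3933 × 0.4767) = 0.4330.
HTMT = 0.2222 / 0.4330 = 0.51.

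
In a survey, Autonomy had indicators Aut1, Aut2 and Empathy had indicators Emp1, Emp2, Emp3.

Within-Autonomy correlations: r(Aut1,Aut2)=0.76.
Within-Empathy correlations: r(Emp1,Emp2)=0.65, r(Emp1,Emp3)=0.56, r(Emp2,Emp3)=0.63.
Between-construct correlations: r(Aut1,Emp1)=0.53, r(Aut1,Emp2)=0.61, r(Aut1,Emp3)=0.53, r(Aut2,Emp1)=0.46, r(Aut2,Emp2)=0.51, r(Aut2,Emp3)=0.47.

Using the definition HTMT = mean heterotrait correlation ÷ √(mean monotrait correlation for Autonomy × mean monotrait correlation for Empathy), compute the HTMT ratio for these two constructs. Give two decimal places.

0.76

Between-construct mean = 3.11/6 = 0.5183.
Mean within-Aut = 0.76/1 = 0.7600; mean within-Emp = 1.84/3 = 0.6133.
Geometric mean = √(0.7600 × 0.6133) = 0.6827.
HTMT = 0.5183 / 0.6827 = 0.76.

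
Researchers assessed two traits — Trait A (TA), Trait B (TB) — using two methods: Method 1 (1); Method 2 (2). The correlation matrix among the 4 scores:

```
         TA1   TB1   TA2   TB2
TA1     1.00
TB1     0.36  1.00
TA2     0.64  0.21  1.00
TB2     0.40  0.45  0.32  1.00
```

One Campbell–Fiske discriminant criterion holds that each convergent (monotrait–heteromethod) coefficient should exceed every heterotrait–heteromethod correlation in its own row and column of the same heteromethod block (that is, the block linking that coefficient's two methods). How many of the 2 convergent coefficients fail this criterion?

0

Each convergent coefficient versus the relevant comparison correlations:
TA (methods 1·2): 0.64 vs {0.40, 0.21} → pass.
TB (methods 1·2): 0.45 vs {0.21, 0.40} → pass.
0 of 2 fail.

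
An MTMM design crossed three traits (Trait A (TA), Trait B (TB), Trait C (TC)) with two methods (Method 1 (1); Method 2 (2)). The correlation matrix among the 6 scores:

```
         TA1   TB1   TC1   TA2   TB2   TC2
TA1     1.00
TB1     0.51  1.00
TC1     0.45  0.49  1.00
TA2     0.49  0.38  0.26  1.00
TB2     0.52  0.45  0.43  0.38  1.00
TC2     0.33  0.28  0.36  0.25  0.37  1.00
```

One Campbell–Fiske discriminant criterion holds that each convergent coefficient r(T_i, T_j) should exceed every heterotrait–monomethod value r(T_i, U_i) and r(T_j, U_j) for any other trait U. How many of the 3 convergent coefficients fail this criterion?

Each convergent coefficient versus the relevant comparison correlations:
TA (methods 1·2): 0.49 vs {0.51, 0.38, 0.45, 0.25} → fail.
TB (methods 1·2): 0.45 vs {0.51, 0.38, 0.49, 0.37} → fail.
TC (methods 1·2): 0.36 vs {0.45, 0.25, 0.49, 0.37} → fail.
3 of 3 fail.

3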